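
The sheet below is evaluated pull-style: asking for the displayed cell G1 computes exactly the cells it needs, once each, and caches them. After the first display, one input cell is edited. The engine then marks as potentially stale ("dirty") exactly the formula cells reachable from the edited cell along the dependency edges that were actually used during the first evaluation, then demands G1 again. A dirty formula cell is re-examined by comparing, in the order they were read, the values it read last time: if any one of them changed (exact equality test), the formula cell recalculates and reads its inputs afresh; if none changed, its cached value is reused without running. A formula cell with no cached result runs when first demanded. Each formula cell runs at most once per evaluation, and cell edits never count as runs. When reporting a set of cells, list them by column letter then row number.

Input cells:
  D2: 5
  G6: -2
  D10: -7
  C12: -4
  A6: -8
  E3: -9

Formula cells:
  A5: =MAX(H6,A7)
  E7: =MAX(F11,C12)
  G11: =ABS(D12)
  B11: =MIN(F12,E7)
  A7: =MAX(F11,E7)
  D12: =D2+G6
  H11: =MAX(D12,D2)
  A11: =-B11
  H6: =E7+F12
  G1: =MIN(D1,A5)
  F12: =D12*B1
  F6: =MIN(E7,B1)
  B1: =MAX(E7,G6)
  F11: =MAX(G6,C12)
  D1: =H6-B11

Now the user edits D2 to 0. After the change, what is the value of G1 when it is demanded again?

Demanding G1 again yields 2.

First demand of the output computes:
  D12 = 5 + -2 = 3
  F11 = MAX(-2, -4) = -2
  E7 = MAX(-2, -4) = -2
  A7 = MAX(-2, -2) = -2
  B1 = MAX(-2, -2) = -2
  F12 = 3 * -2 = -6
  B11 = MIN(-6, -2) = -6
  H6 = -2 + -6 = -8
  A5 = MAX(-8, -2) = -2
  D1 = -8 - -6 = -2
  G1 = MIN(-2, -2) = -2

After the edit, cleaning proceeds:
  D12: a read changed (D2 5->0) — executes, giving -2.
  F12: a read changed (D12 3->-2) — executes, giving 4.
  B11: a read changed (F12 -6->4) — executes, giving -2.
  H6: a read changed (F12 -6->4) — executes, giving 2.
  A5: a read changed (H6 -8->2) — executes, giving 2.
  D1: a read changed (H6 -8->2; B11 -6->-2) — executes, giving 4.
  G1: a read changed (D1 -2->4; A5 -2->2) — executes, giving 2.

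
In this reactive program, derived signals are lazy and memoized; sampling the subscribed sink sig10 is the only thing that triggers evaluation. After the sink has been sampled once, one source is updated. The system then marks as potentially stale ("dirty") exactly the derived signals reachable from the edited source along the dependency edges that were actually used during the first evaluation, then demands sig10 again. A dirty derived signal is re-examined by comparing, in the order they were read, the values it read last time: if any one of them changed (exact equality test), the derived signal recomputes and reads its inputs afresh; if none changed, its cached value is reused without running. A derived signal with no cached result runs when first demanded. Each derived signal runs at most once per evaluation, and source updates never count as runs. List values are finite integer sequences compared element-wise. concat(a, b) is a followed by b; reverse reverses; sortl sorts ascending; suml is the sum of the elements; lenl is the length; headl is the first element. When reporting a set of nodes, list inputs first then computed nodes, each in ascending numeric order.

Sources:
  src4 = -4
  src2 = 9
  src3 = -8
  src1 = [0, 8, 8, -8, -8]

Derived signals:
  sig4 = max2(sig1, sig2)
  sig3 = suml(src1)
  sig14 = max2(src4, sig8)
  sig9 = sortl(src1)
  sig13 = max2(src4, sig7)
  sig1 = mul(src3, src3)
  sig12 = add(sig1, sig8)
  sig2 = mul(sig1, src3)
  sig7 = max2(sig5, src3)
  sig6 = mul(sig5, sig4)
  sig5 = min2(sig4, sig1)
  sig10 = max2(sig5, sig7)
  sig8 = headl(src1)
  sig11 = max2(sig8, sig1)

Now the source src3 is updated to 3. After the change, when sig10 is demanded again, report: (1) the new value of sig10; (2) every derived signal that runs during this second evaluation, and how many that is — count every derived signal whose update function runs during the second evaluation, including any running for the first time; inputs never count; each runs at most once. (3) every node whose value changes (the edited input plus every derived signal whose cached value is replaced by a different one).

First demand of the output computes:
  sig1 = mul(-8, -8) = 64
  sig2 = mul(64, -8) = -512
  sig4 = max2(64, -512) = 64
  sig5 = min2(64, 64) = 64
  sig7 = max2(64, -8) = 64
  sig10 = max2(64, 64) = 64

After the edit, cleaning proceeds:
  sig1: a read changed (src3 -8->3; src3 -8->3) — executes, giving 9.
  sig2: a read changed (sig1 64->9; src3 -8->3) — executes, giving 27.
  sig4: a read changed (sig1 64->9; sig2 -512->27) — executes, giving 27.
  sig5: a read changed (sig4 64->27; sig1 64->9) — executes, giving 9.
  sig7: a read changed (sig5 64->9; src3 -8->3) — executes, giving 9.
  sig10: a read changed (sig5 64->9; sig7 64->9) — executes, giving 9.

Demanding sig10 again yields 9.
6 derived signals run: sig1, sig2, sig4, sig5, sig7, sig10.
The nodes whose values change: src3, sig1, sig2, sig4, sig5, sig7, sig10.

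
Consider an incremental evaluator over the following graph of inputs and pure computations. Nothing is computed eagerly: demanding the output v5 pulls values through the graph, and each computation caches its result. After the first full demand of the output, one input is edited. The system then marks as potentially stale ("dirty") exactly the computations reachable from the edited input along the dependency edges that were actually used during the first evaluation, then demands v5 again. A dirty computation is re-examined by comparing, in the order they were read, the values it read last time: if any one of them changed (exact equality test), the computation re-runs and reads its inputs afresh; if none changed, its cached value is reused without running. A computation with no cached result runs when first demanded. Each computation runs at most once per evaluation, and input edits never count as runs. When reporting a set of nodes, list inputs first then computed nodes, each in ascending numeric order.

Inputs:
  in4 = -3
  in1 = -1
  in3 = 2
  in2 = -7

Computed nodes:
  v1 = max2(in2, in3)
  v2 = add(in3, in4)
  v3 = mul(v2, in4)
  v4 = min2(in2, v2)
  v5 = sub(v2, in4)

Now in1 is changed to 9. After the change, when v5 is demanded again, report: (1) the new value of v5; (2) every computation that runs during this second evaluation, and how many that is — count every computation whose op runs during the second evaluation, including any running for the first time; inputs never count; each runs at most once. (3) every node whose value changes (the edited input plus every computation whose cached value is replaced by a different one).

v5 now evaluates to 2.
Run set: none (0 run).
Changed values: in1.
The important point: nothing the output needs ever reads in1, so the edit is invisible to it.

Initial pass — values computed on the first demand:
  v2 = add(2, -3) = -1
  v5 = sub(-1, -3) = 2

Second demand — change propagation:
  no demanded computation ever read in1, so the edit dirties nothing and nothing runs.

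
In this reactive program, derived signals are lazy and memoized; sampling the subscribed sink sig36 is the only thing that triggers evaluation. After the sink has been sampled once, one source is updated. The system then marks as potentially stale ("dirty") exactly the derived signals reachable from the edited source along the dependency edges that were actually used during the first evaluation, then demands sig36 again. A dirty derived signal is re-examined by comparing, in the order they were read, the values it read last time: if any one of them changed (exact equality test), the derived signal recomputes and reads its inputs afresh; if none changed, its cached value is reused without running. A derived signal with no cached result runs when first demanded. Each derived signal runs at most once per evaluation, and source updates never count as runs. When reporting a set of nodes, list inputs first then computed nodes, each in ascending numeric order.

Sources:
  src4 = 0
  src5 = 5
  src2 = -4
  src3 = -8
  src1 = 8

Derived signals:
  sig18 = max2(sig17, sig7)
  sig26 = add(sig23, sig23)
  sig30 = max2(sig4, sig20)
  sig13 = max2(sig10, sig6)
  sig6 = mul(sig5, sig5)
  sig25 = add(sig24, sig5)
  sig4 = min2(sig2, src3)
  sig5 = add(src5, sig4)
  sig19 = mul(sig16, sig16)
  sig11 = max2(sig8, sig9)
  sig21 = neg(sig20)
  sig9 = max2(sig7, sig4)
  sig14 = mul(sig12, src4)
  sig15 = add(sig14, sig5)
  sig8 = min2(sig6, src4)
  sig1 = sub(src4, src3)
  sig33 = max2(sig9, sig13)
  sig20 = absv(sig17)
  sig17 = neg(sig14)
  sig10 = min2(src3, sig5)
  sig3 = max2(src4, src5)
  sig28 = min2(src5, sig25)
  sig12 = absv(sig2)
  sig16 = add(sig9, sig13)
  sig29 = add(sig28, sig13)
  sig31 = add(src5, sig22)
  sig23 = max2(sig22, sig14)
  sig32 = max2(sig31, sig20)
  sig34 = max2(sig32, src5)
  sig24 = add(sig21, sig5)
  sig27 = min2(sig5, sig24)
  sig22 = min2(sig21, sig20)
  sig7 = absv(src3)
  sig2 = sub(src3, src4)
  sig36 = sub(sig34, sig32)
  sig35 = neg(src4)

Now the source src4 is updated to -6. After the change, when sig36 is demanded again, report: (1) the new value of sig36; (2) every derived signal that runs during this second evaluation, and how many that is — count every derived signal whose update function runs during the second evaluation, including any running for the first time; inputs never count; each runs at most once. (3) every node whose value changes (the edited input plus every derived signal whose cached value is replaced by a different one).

First demand of the output computes:
  sig2 = sub(-8, 0) = -8
  sig12 = absv(-8) = 8
  sig14 = mul(8, 0) = 0
  sig17 = neg(0) = 0
  sig20 = absv(0) = 0
  sig21 = neg(0) = 0
  sig22 = min2(0, 0) = 0
  sig31 = add(5, 0) = 5
  sig32 = max2(5, 0) = 5
  sig34 = max2(5, 5) = 5
  sig36 = sub(5, 5) = 0

After the edit, cleaning proceeds:
  sig2: a read changed (src4 0->-6) — executes, giving -2.
  sig12: a read changed (sig2 -8->-2) — executes, giving 2.
  sig14: a read changed (sig12 8->2; src4 0->-6) — executes, giving -12.
  sig17: a read changed (sig14 0->-12) — executes, giving 12.
  sig20: a read changed (sig17 0->12) — executes, giving 12.
  sig21: a read changed (sig20 0->12) — executes, giving -12.
  sig22: a read changed (sig21 0->-12; sig20 0->12) — executes, giving -12.
  sig31: a read changed (sig22 0->-12) — executes, giving -7.
  sig32: a read changed (sig31 5->-7; sig20 0->12) — executes, giving 12.
  sig34: a read changed (sig32 5->12) — executes, giving 12.
  sig36: a read changed (sig34 5->12; sig32 5->12) — executes, giving 0 — identical to its old value.

Demanding sig36 again yields 0.
11 derived signals run: sig2, sig12, sig14, sig17, sig20, sig21, sig22, sig31, sig32, sig34, sig36.
The nodes whose values change: src4, sig2, sig12, sig14, sig17, sig20, sig21, sig22, sig31, sig32, sig34.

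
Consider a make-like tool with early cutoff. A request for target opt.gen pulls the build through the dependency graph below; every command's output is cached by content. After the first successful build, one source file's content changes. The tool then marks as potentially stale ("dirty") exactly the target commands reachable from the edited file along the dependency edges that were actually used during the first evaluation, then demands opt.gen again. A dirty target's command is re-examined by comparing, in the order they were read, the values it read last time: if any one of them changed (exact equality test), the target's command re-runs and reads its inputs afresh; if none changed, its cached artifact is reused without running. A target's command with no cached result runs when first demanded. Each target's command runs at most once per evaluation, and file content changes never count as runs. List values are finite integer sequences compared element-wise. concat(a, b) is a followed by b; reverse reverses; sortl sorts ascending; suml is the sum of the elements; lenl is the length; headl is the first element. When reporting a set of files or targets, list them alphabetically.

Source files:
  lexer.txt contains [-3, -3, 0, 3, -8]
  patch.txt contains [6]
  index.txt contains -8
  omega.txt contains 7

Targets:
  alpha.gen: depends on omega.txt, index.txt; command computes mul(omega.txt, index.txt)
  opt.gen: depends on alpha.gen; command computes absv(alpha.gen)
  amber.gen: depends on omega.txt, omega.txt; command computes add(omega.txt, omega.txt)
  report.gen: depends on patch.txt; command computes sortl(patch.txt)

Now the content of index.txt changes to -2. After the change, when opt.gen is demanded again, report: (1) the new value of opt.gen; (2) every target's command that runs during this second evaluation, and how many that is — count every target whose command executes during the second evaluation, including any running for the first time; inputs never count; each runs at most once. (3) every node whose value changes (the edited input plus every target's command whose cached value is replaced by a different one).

Demanding opt.gen again yields 14.
2 target commands run: alpha.gen, opt.gen.
The nodes whose values change: alpha.gen, index.txt, opt.gen.

First demand of the output computes:
  alpha.gen = mul(7, -8) = -56
  opt.gen = absv(-56) = 56

After the edit, cleaning proceeds:
  alpha.gen: a read changed (index.txt -8->-2) — executes, giving -14.
  opt.gen: a read changed (alpha.gen -56->-14) — executes, giving 14.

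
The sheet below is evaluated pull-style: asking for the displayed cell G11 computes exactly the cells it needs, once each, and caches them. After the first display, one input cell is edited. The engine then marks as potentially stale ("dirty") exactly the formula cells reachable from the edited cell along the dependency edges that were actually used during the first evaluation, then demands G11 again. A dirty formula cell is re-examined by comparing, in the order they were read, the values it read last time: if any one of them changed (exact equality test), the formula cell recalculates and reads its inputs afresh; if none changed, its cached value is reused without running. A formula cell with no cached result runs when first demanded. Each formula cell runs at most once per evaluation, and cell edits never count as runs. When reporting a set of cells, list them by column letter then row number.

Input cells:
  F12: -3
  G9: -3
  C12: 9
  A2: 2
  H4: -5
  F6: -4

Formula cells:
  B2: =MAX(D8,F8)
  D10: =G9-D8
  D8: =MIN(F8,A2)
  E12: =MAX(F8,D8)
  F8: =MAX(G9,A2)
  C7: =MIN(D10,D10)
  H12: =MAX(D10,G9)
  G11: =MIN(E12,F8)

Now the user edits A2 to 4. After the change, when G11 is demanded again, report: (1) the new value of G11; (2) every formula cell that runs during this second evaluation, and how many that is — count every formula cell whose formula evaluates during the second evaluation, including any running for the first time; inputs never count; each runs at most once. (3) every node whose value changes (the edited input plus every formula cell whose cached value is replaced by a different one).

Demanding G11 again yields 4.
4 formula cells run: D8, E12, F8, G11.
The nodes whose values change: A2, D8, E12, F8, G11.

First demand of the output computes:
  F8 = MAX(-3, 2) = 2
  D8 = MIN(2, 2) = 2
  E12 = MAX(2, 2) = 2
  G11 = MIN(2, 2) = 2

After the edit, cleaning proceeds:
  F8: a read changed (A2 2->4) — executes, giving 4.
  D8: a read changed (F8 2->4; A2 2->4) — executes, giving 4.
  E12: a read changed (F8 2->4; D8 2->4) — executes, giving 4.
  G11: a read changed (E12 2->4; F8 2->4) — executes, giving 4.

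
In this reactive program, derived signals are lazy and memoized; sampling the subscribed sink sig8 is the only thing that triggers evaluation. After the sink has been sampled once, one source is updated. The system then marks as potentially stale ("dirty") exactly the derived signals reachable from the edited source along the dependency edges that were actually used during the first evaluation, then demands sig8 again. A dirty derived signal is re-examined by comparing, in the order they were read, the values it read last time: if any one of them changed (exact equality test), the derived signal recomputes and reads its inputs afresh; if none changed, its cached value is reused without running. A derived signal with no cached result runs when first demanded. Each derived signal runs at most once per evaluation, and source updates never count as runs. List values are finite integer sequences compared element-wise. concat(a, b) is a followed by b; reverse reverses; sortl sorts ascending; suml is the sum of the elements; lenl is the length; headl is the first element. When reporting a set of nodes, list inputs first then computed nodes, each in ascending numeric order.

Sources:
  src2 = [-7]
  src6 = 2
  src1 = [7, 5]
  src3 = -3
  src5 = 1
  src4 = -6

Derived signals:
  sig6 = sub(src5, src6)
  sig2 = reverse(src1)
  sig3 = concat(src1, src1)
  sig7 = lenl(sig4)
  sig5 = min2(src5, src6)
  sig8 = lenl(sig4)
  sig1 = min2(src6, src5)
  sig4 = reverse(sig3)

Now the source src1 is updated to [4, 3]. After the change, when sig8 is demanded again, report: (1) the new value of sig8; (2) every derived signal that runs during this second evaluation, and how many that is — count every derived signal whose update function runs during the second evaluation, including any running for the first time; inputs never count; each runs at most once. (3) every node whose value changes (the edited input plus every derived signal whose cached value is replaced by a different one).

Demanding sig8 again yields 4.
3 derived signals run: sig3, sig4, sig8.
The nodes whose values change: src1, sig3, sig4.

First demand of the output computes:
  sig3 = concat([7, 5], [7, 5]) = [7, 5, 7, 5]
  sig4 = reverse([7, 5, 7, 5]) = [5, 7, 5, 7]
  sig8 = lenl([5, 7, 5, 7]) = 4

After the edit, cleaning proceeds:
  sig3: a read changed (src1 [7, 5]->[4, 3]; src1 [7, 5]->[4, 3]) — executes, giving [4, 3, 4, 3].
  sig4: a read changed (sig3 [7, 5, 7, 5]->[4, 3, 4, 3]) — executes, giving [3, 4, 3, 4].
  sig8: a read changed (sig4 [5, 7, 5, 7]->[3, 4, 3, 4]) — executes, giving 4 — identical to its old value.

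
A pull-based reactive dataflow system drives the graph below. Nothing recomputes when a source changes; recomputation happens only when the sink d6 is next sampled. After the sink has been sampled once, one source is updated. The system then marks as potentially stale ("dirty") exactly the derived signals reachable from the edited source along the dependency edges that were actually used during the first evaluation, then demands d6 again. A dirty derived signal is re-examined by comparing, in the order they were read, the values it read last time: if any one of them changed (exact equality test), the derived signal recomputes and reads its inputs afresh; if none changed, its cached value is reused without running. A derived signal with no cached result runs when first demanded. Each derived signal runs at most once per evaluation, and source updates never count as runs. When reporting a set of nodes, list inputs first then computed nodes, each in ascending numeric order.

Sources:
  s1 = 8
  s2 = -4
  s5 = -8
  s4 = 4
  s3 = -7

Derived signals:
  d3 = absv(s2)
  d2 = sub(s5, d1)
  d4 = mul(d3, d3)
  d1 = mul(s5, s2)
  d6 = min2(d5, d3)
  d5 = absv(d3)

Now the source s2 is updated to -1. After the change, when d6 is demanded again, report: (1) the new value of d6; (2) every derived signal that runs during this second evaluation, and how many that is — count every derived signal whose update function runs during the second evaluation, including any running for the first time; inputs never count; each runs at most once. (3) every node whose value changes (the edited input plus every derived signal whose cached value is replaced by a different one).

New value of d6: 1.
Derived signals that run: d3, d5, d6 — 3 in total.
Values that change: s2, d3, d5, d6.

First evaluation (everything demanded from the output):
  d3 = absv(-4) = 4
  d5 = absv(4) = 4
  d6 = min2(4, 4) = 4

Propagation after the edit:
  d3: runs — s2 -4->-1; result 1.
  d5: runs — d3 4->1; result 1.
  d6: runs — d5 4->1; d3 4->1; result 1.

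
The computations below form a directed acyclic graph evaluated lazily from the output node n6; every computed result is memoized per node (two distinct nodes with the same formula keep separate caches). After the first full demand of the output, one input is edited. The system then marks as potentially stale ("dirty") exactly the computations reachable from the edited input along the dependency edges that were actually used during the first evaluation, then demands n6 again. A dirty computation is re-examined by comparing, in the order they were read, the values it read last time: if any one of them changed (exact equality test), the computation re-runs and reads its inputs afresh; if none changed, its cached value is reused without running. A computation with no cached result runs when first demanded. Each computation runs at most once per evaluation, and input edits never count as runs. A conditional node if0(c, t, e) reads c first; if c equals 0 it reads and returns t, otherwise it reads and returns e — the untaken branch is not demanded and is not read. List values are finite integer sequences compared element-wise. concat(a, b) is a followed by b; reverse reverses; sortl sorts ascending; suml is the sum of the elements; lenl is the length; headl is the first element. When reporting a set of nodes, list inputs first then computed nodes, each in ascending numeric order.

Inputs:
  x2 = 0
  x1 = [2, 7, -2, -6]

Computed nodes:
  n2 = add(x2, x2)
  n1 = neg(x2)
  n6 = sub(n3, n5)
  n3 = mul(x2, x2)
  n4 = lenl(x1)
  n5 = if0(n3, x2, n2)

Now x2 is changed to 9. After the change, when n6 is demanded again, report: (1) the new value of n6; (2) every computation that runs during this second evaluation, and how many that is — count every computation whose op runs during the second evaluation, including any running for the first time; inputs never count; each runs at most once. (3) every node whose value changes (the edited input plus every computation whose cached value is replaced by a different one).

First demand of the output computes:
  n3 = mul(0, 0) = 0
  n5 = if0(n3=0 -> then branch x2) = 0
  n6 = sub(0, 0) = 0

After the edit, cleaning proceeds:
  n2: had never run; runs now, result 18.
  n3: a read changed (x2 0->9; x2 0->9) — executes, giving 81.
  n5: a read changed (n3 0->81; x2 0->9) — executes, giving 18.
  n6: a read changed (n3 0->81; n5 0->18) — executes, giving 63.

Note the branch switch — n2 had no cache and runs now for the first time.

Demanding n6 again yields 63.
4 computations run: n2, n3, n5, n6.
The nodes whose values change: x2, n3, n5, n6.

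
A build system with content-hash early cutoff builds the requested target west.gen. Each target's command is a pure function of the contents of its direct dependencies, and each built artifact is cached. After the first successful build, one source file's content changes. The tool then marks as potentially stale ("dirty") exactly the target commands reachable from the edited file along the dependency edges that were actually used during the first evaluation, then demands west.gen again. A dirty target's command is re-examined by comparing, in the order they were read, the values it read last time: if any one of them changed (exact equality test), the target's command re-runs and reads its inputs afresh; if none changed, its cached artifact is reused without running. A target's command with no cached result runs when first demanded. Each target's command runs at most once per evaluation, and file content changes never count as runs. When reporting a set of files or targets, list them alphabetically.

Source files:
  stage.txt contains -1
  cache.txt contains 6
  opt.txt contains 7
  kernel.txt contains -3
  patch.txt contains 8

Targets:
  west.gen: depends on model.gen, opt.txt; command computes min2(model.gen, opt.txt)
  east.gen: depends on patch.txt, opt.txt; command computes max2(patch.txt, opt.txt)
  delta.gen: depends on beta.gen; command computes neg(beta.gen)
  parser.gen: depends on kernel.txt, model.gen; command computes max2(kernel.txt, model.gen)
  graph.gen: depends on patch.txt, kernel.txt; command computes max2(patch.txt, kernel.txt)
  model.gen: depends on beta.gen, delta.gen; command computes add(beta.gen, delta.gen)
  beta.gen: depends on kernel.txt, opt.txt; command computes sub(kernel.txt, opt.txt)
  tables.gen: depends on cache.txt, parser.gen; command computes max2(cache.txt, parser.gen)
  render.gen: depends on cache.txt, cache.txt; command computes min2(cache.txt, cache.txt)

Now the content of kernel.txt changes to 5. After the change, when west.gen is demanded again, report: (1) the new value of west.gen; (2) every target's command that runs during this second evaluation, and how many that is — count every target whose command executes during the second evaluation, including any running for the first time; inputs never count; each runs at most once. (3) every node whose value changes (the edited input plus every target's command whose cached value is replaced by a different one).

First evaluation (everything demanded from the output):
  beta.gen = sub(-3, 7) = -10
  delta.gen = neg(-10) = 10
  model.gen = add(-10, 10) = 0
  west.gen = min2(0, 7) = 0

Propagation after the edit:
  beta.gen: runs — kernel.txt -3->5; result -2.
  delta.gen: runs — beta.gen -10->-2; result 2.
  model.gen: runs — beta.gen -10->-2; delta.gen 10->2; result 0 (same value as before).
  west.gen: checked — values it read are unchanged (model.gen unchanged, opt.txt unchanged); reused cached 0 without running.

Key observation: the change is absorbed at model.gen — it re-runs but produces the same value, and the output's value is unchanged.

New value of west.gen: 0.
Target commands that run: beta.gen, delta.gen, model.gen — 3 in total.
Values that change: beta.gen, delta.gen, kernel.txt.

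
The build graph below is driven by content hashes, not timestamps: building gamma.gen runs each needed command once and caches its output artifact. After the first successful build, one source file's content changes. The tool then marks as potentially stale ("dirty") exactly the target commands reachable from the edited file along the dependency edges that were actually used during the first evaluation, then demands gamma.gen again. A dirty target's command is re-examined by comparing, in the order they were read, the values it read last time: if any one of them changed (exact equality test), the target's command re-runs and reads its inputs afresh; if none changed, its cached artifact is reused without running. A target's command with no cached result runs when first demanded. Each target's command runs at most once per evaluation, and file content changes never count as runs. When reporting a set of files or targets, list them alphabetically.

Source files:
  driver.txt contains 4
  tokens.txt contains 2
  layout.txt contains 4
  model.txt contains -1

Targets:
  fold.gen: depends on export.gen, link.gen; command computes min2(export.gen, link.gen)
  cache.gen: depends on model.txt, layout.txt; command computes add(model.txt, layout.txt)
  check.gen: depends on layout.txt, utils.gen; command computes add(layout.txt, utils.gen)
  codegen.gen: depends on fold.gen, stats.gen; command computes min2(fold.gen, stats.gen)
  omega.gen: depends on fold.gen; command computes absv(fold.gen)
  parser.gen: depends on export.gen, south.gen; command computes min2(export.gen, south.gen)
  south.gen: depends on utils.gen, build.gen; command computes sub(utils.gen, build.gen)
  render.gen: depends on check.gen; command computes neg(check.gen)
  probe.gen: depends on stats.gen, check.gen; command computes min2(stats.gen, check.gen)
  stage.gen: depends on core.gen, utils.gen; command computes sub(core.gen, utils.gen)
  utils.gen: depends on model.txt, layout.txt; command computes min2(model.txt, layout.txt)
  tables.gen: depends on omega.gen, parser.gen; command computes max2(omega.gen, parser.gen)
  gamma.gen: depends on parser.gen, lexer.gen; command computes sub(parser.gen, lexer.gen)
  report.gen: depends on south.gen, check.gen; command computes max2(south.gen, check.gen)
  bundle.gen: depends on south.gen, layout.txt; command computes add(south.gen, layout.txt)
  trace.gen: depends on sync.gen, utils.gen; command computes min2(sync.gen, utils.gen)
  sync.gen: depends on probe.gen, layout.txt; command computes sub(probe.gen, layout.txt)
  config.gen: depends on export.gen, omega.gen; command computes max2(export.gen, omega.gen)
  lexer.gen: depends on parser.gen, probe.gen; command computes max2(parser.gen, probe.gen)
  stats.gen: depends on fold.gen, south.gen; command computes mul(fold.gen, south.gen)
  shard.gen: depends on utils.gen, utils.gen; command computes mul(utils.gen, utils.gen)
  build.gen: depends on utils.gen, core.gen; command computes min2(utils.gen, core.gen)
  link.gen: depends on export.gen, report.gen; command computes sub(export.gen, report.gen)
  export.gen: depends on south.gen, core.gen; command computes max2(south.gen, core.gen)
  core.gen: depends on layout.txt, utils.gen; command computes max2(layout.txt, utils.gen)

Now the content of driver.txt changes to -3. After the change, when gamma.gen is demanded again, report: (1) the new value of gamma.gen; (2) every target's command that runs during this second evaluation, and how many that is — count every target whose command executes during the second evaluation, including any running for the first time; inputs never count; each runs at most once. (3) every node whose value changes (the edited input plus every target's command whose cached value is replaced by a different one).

gamma.gen now evaluates to 0.
Run set: none (0 run).
Changed values: driver.txt.
The important point: nothing the output needs ever reads driver.txt, so the edit is invisible to it.

Initial pass — values computed on the first demand:
  utils.gen = min2(-1, 4) = -1
  check.gen = add(4, -1) = 3
  core.gen = max2(4, -1) = 4
  build.gen = min2(-1, 4) = -1
  south.gen = sub(-1, -1) = 0
  export.gen = max2(0, 4) = 4
  parser.gen = min2(4, 0) = 0
  report.gen = max2(0, 3) = 3
  link.gen = sub(4, 3) = 1
  fold.gen = min2(4, 1) = 1
  stats.gen = mul(1, 0) = 0
  probe.gen = min2(0, 3) = 0
  lexer.gen = max2(0, 0) = 0
  gamma.gen = sub(0, 0) = 0

Second demand — change propagation:
  no demanded computation ever read driver.txt, so the edit dirties nothing and nothing runs.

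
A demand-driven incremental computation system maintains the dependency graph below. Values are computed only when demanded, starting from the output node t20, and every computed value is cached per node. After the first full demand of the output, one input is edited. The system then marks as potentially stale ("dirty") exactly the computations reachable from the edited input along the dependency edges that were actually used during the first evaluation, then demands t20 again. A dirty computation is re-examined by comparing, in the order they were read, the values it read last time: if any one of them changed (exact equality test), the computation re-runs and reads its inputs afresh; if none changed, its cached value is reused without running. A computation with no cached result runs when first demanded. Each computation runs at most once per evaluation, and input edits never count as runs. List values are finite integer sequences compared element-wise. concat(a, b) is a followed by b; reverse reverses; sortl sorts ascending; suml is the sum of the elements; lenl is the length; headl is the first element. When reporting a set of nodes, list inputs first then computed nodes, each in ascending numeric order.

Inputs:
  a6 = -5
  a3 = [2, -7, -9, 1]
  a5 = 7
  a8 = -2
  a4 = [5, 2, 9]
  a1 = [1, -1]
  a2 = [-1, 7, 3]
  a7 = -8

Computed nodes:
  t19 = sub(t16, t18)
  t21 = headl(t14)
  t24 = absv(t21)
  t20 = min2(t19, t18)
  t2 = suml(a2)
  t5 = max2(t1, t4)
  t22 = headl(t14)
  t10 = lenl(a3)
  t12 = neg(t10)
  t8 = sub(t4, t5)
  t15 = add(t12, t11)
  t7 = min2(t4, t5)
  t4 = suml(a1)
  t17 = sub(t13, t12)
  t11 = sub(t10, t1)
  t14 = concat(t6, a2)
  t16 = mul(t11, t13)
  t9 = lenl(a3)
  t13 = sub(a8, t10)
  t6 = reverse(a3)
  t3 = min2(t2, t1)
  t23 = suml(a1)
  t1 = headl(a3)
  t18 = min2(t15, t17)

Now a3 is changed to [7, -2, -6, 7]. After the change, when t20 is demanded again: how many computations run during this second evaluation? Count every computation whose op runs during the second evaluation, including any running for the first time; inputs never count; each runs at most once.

Computations that run: t1, t10, t11, t15, t16, t18, t19, t20 — 8 in total.
Key observation: the cutoff stops propagation at t12 — its inputs' values are unchanged, so it reuses its cache.

First evaluation (everything demanded from the output):
  t1 = headl([2, -7, -9, 1]) = 2
  t10 = lenl([2, -7, -9, 1]) = 4
  t11 = sub(4, 2) = 2
  t12 = neg(4) = -4
  t13 = sub(-2, 4) = -6
  t15 = add(-4, 2) = -2
  t16 = mul(2, -6) = -12
  t17 = sub(-6, -4) = -2
  t18 = min2(-2, -2) = -2
  t19 = sub(-12, -2) = -10
  t20 = min2(-10, -2) = -10

Propagation after the edit:
  t1: runs — a3 [2, -7, -9, 1]->[7, -2, -6, 7]; result 7.
  t10: runs — a3 [2, -7, -9, 1]->[7, -2, -6, 7]; result 4 (same value as before).
  t11: runs — t1 2->7; result -3.
  t12: checked — values it read are unchanged (t10 unchanged); reused cached -4 without running.
  t13: checked — values it read are unchanged (a8 unchanged, t10 unchanged); reused cached -6 without running.
  t15: runs — t11 2->-3; result -7.
  t16: runs — t11 2->-3; result 18.
  t17: checked — values it read are unchanged (t13 unchanged, t12 unchanged); reused cached -2 without running.
  t18: runs — t15 -2->-7; result -7.
  t19: runs — t16 -12->18; t18 -2->-7; result 25.
  t20: runs — t19 -10->25; t18 -2->-7; result -7.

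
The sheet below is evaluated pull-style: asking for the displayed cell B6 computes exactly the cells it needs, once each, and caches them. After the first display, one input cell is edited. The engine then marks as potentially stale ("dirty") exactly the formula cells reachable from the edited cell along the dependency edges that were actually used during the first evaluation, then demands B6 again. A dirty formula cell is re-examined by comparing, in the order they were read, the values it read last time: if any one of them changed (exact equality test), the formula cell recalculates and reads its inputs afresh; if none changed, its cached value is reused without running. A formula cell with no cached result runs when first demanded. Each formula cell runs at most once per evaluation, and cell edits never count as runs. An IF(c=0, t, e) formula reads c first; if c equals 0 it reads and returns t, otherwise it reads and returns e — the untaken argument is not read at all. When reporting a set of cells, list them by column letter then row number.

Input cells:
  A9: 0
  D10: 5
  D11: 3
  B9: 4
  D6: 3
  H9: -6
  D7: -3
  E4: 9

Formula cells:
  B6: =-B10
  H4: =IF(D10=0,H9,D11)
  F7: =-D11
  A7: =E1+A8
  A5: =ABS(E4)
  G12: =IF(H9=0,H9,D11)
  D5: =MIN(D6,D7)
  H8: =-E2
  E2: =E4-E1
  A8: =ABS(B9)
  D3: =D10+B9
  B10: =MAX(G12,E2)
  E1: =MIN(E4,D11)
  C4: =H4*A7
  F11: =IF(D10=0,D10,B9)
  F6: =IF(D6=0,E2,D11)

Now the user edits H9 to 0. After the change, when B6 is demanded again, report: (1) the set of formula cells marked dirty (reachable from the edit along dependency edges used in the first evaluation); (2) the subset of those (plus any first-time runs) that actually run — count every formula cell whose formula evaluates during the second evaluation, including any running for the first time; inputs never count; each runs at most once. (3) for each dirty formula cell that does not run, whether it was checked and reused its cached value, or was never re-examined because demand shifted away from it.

The edit dirties: B6, B10, G12.
2 formula cells run: B10, G12.
Cache hits after checking: B6.
Note the absorption at B10: it re-runs yet its value is the same, leaving the output's value untouched.

First demand of the output computes:
  E1 = MIN(9, 3) = 3
  E2 = 9 - 3 = 6
  G12 = IF(H9=0: H9=-6 -> else branch D11) = 3
  B10 = MAX(3, 6) = 6
  B6 = -(6) = -6

After the edit, cleaning proceeds:
  G12: a read changed (H9 -6->0) — executes, giving 0.
  B10: a read changed (G12 3->0) — executes, giving 6 — identical to its old value.
  B6: dirty, but its reads are unchanged (B10 unchanged); cached -6 stands.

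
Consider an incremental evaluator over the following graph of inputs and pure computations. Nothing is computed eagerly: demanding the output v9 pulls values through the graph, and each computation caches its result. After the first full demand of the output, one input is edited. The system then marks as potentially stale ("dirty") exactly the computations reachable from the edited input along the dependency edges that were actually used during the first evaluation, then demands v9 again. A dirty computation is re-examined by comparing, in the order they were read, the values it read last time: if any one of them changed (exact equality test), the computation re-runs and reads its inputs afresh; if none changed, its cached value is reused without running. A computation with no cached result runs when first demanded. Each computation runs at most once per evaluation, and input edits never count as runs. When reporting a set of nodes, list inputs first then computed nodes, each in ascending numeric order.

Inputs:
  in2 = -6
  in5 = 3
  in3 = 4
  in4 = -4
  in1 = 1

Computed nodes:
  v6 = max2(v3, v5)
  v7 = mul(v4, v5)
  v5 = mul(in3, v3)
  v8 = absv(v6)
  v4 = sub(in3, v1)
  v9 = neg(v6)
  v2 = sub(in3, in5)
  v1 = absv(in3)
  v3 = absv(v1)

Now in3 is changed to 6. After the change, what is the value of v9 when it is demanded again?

v9 now evaluates to -36.

Initial pass — values computed on the first demand:
  v1 = absv(4) = 4
  v3 = absv(4) = 4
  v5 = mul(4, 4) = 16
  v6 = max2(4, 16) = 16
  v9 = neg(16) = -16

Second demand — change propagation:
  v1: re-runs because in3 4->6; new result 6.
  v3: re-runs because v1 4->6; new result 6.
  v5: re-runs because in3 4->6; v3 4->6; new result 36.
  v6: re-runs because v3 4->6; v5 16->36; new result 36.
  v9: re-runs because v6 16->36; new result -36.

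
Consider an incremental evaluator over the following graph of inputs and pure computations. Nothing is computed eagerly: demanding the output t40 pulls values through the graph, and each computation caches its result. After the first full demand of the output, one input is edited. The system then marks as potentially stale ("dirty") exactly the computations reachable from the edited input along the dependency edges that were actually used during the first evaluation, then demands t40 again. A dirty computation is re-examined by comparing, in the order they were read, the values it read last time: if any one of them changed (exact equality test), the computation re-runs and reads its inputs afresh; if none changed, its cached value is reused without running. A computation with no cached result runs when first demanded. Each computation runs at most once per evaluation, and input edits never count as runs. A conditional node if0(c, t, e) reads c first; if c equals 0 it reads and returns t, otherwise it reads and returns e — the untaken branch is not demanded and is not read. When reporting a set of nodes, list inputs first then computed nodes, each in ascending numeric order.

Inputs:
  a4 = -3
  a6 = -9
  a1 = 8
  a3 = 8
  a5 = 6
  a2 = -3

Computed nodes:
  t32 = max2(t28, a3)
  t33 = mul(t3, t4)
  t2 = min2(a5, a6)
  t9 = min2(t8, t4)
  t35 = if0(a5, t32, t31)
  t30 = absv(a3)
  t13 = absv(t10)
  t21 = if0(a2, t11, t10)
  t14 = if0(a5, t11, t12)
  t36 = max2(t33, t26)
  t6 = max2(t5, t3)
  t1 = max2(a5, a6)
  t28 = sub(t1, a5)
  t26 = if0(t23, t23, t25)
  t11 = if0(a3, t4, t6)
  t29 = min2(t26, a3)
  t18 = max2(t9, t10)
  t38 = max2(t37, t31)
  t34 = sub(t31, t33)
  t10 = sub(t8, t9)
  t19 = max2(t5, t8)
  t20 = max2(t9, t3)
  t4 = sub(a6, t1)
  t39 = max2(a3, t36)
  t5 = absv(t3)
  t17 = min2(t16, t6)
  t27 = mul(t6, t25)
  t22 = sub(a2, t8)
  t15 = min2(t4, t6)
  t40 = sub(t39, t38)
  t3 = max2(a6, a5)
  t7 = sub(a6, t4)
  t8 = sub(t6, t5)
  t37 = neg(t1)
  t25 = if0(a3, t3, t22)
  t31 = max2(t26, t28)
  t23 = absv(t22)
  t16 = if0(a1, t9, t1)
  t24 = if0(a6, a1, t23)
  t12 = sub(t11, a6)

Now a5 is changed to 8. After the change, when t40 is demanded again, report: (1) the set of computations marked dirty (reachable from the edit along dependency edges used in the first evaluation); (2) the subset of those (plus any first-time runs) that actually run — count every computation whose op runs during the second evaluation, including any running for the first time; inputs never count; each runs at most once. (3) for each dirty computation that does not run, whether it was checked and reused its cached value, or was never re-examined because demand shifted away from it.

Dirty set: t1, t3, t4, t5, t6, t8, t22, t23, t25, t26, t28, t31, t33, t36, t37, t38, t39, t40.
Run set: t1, t3, t4, t5, t6, t8, t28, t33, t36, t37, t38 (11 run).
Re-examined without running (cache reused): t22, t23, t25, t26, t31, t39, t40.
The important point: at t22 every value read last time is unchanged, so the dirty flag clears without a run.

Initial pass — values computed on the first demand:
  t1 = max2(6, -9) = 6
  t3 = max2(-9, 6) = 6
  t4 = sub(-9, 6) = -15
  t5 = absv(6) = 6
  t6 = max2(6, 6) = 6
  t8 = sub(6, 6) = 0
  t22 = sub(-3, 0) = -3
  t23 = absv(-3) = 3
  t25 = if0(a3=8 -> else branch t22) = -3
  t26 = if0(t23=3 -> else branch t25) = -3
  t28 = sub(6, 6) = 0
  t31 = max2(-3, 0) = 0
  t33 = mul(6, -15) = -90
  t36 = max2(-90, -3) = -3
  t37 = neg(6) = -6
  t38 = max2(-6, 0) = 0
  t39 = max2(8, -3) = 8
  t40 = sub(8, 0) = 8

Second demand — change propagation:
  t1: re-runs because a5 6->8; new result 8.
  t3: re-runs because a5 6->8; new result 8.
  t4: re-runs because t1 6->8; new result -17.
  t5: re-runs because t3 6->8; new result 8.
  t6: re-runs because t5 6->8; t3 6->8; new result 8.
  t8: re-runs because t6 6->8; t5 6->8; new result 0 (unchanged).
  t22: re-examined; everything it read last time is the same (a2 unchanged, t8 unchanged) — cache -3 kept, no run.
  t23: re-examined; everything it read last time is the same (t22 unchanged) — cache 3 kept, no run.
  t25: re-examined; everything it read last time is the same (a3 unchanged, t22 unchanged) — cache -3 kept, no run.
  t26: re-examined; everything it read last time is the same (t23 unchanged, t25 unchanged) — cache -3 kept, no run.
  t28: re-runs because t1 6->8; a5 6->8; new result 0 (unchanged).
  t31: re-examined; everything it read last time is the same (t26 unchanged, t28 unchanged) — cache 0 kept, no run.
  t33: re-runs because t3 6->8; t4 -15->-17; new result -136.
  t36: re-runs because t33 -90->-136; new result -3 (unchanged).
  t37: re-runs because t1 6->8; new result -8.
  t38: re-runs because t37 -6->-8; new result 0 (unchanged).
  t39: re-examined; everything it read last time is the same (a3 unchanged, t36 unchanged) — cache 8 kept, no run.
  t40: re-examined; everything it read last time is the same (t39 unchanged, t38 unchanged) — cache 8 kept, no run.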